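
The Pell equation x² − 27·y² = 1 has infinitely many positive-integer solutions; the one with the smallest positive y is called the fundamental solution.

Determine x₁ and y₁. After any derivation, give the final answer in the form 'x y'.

26 5

√27 → a₀=5, period (5,10); ℓ=2 even so k=1
step 0: (5, 1)  from 5·(1,0) + (0,1)
step 1: (26, 5)  from 5·(5,1) + (1,0)
→ (26, 5).  Check: 26²=676, 27·5²=675, difference 1.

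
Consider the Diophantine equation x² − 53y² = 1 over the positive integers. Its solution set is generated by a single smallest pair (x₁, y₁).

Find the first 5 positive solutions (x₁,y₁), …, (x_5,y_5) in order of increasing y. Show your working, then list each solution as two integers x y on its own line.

d=53: √d = [7; 3,1,1,3,14] (ℓ=5, odd), read p_9/q_9
k=0  a_k=7  p_k/q_k = 7/1
…
k=2  a_k=1  p_k/q_k = 29/4
k=3  a_k=1  p_k/q_k = 51/7
…
k=8  a_k=1  p_k/q_k = 18557/2549
k=9  a_k=3  p_k/q_k = 66249/9100
fundamental: x₁=66249, y₁=9100  (since 4388930001 − 53·82810000 = 1)
(66249+9100√53)^2 = 8777860001 + 1205731800√53
(66249+9100√53)^3 = 1163048894346249 + 159757052027300√53
(66249+9100√53)^4 = 154101652394311440001 + 21167489878307463600√53
(66249+9100√53)^5 = 20418160737778428282906249 + 2804650073736225260045500√53

66249 9100
8777860001 1205731800
1163048894346249 159757052027300
154101652394311440001 21167489878307463600
20418160737778428282906249 2804650073736225260045500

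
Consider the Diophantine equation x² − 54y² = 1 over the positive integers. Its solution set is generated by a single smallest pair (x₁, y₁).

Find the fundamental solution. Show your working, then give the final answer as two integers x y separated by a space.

485 66

d=54: √d = [7; 2,1,6,1,2,14] (ℓ=6, even), read p_5/q_5
step 0: (7, 1)  from 7·(1,0) + (0,1)
step 1: (15, 2)  from 2·(7,1) + (1,0)
step 2: (22, 3)  from 1·(15,2) + (7,1)
…
step 4: (169, 23)  from 1·(147,20) + (22,3)
step 5: (485, 66)  from 2·(169,23) + (147,20)
(x₁, y₁) = (485, 66);  485² − 54·66² = 1 ✓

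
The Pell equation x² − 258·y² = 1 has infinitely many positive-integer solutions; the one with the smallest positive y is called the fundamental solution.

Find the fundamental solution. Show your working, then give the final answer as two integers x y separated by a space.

√258 → a₀=16, period (16,32); ℓ=2 even so k=1
step 0: (16, 1)  from 16·(1,0) + (0,1)
step 1: (257, 16)  from 16·(16,1) + (1,0)
(x₁, y₁) = (257, 16);  257² − 258·16² = 1 ✓

257 16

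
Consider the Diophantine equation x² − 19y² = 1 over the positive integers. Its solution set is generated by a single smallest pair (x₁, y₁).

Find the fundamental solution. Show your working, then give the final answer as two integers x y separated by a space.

d=19: √d = [4; 2,1,3,1,2,8] (ℓ=6, even), read p_5/q_5
a_0=4:  p_0=4·1+0=4,  q_0=4·0+1=1
…
a_2=1:  p_2=1·9+4=13,  q_2=1·2+1=3
a_3=3:  p_3=3·13+9=48,  q_3=3·3+2=11
a_4=1:  p_4=1·48+13=61,  q_4=1·11+3=14
a_5=2:  p_5=2·61+48=170,  q_5=2·14+11=39
(x₁, y₁) = (170, 39);  170² − 19·39² = 1 ✓

170 39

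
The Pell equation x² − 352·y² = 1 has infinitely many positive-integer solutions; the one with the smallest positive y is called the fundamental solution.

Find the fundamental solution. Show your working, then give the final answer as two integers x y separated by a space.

77617 4137

√352 → a₀=18, period (1,3,5,9,5,3,1,36); ℓ=8 even so k=7
k=0  a_k=18  p_k/q_k = 18/1
k=1  a_k=1  p_k/q_k = 19/1
…
k=5  a_k=5  p_k/q_k = 18499/986
k=6  a_k=3  p_k/q_k = 59118/3151
k=7  a_k=1  p_k/q_k = 77617/4137
(x₁, y₁) = (77617, 4137);  77617² − 352·4137² = 1 ✓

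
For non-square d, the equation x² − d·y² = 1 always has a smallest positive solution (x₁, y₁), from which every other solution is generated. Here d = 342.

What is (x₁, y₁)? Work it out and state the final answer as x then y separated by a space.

√342 = [18; 2,36, …], period ℓ=2 (even) → k=1
a_0=18:  p_0=18·1+0=18,  q_0=18·0+1=1
a_1=2:  p_1=2·18+1=37,  q_1=2·1+0=2
(x₁, y₁) = (37, 2);  37² − 342·2² = 1 ✓

37 2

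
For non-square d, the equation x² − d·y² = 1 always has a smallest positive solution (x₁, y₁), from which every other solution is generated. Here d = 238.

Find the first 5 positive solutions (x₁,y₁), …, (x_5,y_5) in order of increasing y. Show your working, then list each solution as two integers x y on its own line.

[15; 2,2,1,14,1,2,2,30] for √238; ℓ=8 ⇒ convergent index 7
a_0=15:  p_0=15·1+0=15,  q_0=15·0+1=1
…
a_3=1:  p_3=1·77+31=108,  q_3=1·5+2=7
a_4=14:  p_4=14·108+77=1589,  q_4=14·7+5=103
…
a_6=2:  p_6=2·1697+1589=4983,  q_6=2·110+103=323
a_7=2:  p_7=2·4983+1697=11663,  q_7=2·323+110=756
(x₁, y₁) = (11663, 756);  11663² − 238·756² = 1 ✓
(11663+756√238)^2 = 272051137 + 17634456√238
(11663+756√238)^3 = 6345864809999 + 411341319900√238
(11663+756√238)^4 = 148023642285985537 + 9594947610352944√238
(11663+756√238)^5 = 3452799473617033826063 + 223811747547751451844√238

11663 756
272051137 17634456
6345864809999 411341319900
148023642285985537 9594947610352944
3452799473617033826063 223811747547751451844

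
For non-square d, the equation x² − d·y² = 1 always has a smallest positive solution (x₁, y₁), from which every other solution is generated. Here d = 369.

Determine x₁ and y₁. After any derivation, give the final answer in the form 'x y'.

8396801 437120

[19; 4,1,3,2,7,4,7,2,3,1,4,38] for √369; ℓ=12 ⇒ convergent index 11
k=0  a_k=19  p_k/q_k = 19/1
…
k=2  a_k=1  p_k/q_k = 96/5
k=3  a_k=3  p_k/q_k = 365/19
k=4  a_k=2  p_k/q_k = 826/43
k=5  a_k=7  p_k/q_k = 6147/320
k=6  a_k=4  p_k/q_k = 25414/1323
…
k=8  a_k=2  p_k/q_k = 393504/20485
…
k=10  a_k=1  p_k/q_k = 1758061/91521
k=11  a_k=4  p_k/q_k = 8396801/437120
fundamental: x₁=8396801, y₁=437120  (since 70506267033601 − 369·191073894400 = 1)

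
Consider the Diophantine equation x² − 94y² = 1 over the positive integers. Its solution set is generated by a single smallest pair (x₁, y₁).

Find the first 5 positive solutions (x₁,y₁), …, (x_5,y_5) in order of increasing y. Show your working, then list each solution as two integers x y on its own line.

2143295 221064
9187426914049 947610731760
39382732335491159615 4062018686654877336
168817626601983862467148801 17412208682026983028992480
723651950015758622280719887718975 74638999614285983163562219965864

d=94: √d = [9; 1,2,3,1,1,…,2,1,18] (ℓ=16, even), read p_15/q_15
k=0  a_k=9  p_k/q_k = 9/1
…
k=4  a_k=1  p_k/q_k = 126/13
…
k=6  a_k=5  p_k/q_k = 1241/128
k=7  a_k=1  p_k/q_k = 1464/151
k=8  a_k=8  p_k/q_k = 12953/1336
…
k=10  a_k=5  p_k/q_k = 85038/8771
…
k=12  a_k=1  p_k/q_k = 184493/19029
k=13  a_k=3  p_k/q_k = 652934/67345
k=14  a_k=2  p_k/q_k = 1490361/153719
k=15  a_k=1  p_k/q_k = 2143295/221064
fundamental: x₁=2143295, y₁=221064  (since 4593713457025 − 94·48869292096 = 1)
(x_2, y_2) = (2143295·2143295 + 94·221064·221064, 2143295·221064 + 221064·2143295) = (9187426914049, 947610731760)
(x_3, y_3) = (2143295·9187426914049 + 94·221064·947610731760, 2143295·947610731760 + 221064·9187426914049) = (39382732335491159615, 4062018686654877336)
(x_4, y_4) = (2143295·39382732335491159615 + 94·221064·4062018686654877336, 2143295·4062018686654877336 + 221064·39382732335491159615) = (168817626601983862467148801, 17412208682026983028992480)
(x_5, y_5) = (2143295·168817626601983862467148801 + 94·221064·17412208682026983028992480, 2143295·17412208682026983028992480 + 221064·168817626601983862467148801) = (723651950015758622280719887718975, 74638999614285983163562219965864)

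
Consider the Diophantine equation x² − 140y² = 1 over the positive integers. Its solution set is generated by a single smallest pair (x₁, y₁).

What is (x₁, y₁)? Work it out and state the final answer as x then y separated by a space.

71 6

√140 → a₀=11, period (1,4,1,22); ℓ=4 even so k=3
a_0=11:  p_0=11·1+0=11,  q_0=11·0+1=1
…
a_2=4:  p_2=4·12+11=59,  q_2=4·1+1=5
a_3=1:  p_3=1·59+12=71,  q_3=1·5+1=6
(x₁, y₁) = (71, 6);  71² − 140·6² = 1 ✓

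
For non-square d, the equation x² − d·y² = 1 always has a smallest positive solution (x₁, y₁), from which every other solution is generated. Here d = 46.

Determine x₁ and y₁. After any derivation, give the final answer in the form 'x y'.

24335 3588

[6; 1,3,1,1,2,6,2,1,1,3,1,12] for √46; ℓ=12 ⇒ convergent index 11
i=0: a=6 ⇒ p=6, q=1
…
i=2: a=3 ⇒ p=27, q=4
…
i=4: a=1 ⇒ p=61, q=9
i=5: a=2 ⇒ p=156, q=23
i=6: a=6 ⇒ p=997, q=147
…
i=9: a=1 ⇒ p=5297, q=781
i=10: a=3 ⇒ p=19038, q=2807
i=11: a=1 ⇒ p=24335, q=3588
(x₁, y₁) = (24335, 3588);  24335² − 46·3588² = 1 ✓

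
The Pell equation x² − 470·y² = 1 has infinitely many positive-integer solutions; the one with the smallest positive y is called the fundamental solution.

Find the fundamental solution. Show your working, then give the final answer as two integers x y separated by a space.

1691 78

√470 = [21; 1,2,8,2,1,42, …], period ℓ=6 (even) → k=5
k=0  a_k=21  p_k/q_k = 21/1
k=1  a_k=1  p_k/q_k = 22/1
…
k=4  a_k=2  p_k/q_k = 1149/53
k=5  a_k=1  p_k/q_k = 1691/78
fundamental: x₁=1691, y₁=78  (since 2859481 − 470·6084 = 1)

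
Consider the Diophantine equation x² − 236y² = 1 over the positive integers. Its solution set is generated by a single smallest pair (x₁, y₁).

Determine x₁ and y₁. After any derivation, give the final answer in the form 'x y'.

561799 36570

d=236: √d = [15; 2,1,3,5,1,6,1,5,3,1,2,30] (ℓ=12, even), read p_11/q_11
i=0: a=15 ⇒ p=15, q=1
…
i=2: a=1 ⇒ p=46, q=3
i=3: a=3 ⇒ p=169, q=11
…
i=6: a=6 ⇒ p=7251, q=472
i=7: a=1 ⇒ p=8311, q=541
i=8: a=5 ⇒ p=48806, q=3177
…
i=10: a=1 ⇒ p=203535, q=13249
i=11: a=2 ⇒ p=561799, q=36570
(x₁, y₁) = (561799, 36570);  561799² − 236·36570² = 1 ✓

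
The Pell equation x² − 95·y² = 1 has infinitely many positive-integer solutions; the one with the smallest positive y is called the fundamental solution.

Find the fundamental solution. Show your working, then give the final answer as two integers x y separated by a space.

√95 = [9; 1,2,1,18, …], period ℓ=4 (even) → k=3
i=0: a=9 ⇒ p=9, q=1
i=1: a=1 ⇒ p=10, q=1
i=2: a=2 ⇒ p=29, q=3
i=3: a=1 ⇒ p=39, q=4
fundamental: x₁=39, y₁=4  (since 1521 − 95·16 = 1)

39 4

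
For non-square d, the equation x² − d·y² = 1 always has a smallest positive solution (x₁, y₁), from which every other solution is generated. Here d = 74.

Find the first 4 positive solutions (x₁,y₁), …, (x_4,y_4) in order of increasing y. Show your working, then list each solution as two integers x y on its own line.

3699 430
27365201 3181140
202447753299 23534073290
1497708451540801 174105071018280

√74 → a₀=8, period (1,1,1,1,16); ℓ=5 odd so k=9
a_0=8:  p_0=8·1+0=8,  q_0=8·0+1=1
a_1=1:  p_1=1·8+1=9,  q_1=1·1+0=1
a_2=1:  p_2=1·9+8=17,  q_2=1·1+1=2
a_3=1:  p_3=1·17+9=26,  q_3=1·2+1=3
…
a_5=16:  p_5=16·43+26=714,  q_5=16·5+3=83
a_6=1:  p_6=1·714+43=757,  q_6=1·83+5=88
a_7=1:  p_7=1·757+714=1471,  q_7=1·88+83=171
a_8=1:  p_8=1·1471+757=2228,  q_8=1·171+88=259
a_9=1:  p_9=1·2228+1471=3699,  q_9=1·259+171=430
fundamental: x₁=3699, y₁=430  (since 13682601 − 74·184900 = 1)
(x_2, y_2) = (3699·3699 + 74·430·430, 3699·430 + 430·3699) = (27365201, 3181140)
(x_3, y_3) = (3699·27365201 + 74·430·3181140, 3699·3181140 + 430·27365201) = (202447753299, 23534073290)
(x_4, y_4) = (3699·202447753299 + 74·430·23534073290, 3699·23534073290 + 430·202447753299) = (1497708451540801, 174105071018280)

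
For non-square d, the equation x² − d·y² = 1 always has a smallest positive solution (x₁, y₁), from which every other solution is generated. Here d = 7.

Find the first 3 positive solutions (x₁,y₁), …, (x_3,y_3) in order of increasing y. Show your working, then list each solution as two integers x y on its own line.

8 3
127 48
2024 765

√7 → a₀=2, period (1,1,1,4); ℓ=4 even so k=3
k=0  a_k=2  p_k/q_k = 2/1
…
k=2  a_k=1  p_k/q_k = 5/2
k=3  a_k=1  p_k/q_k = 8/3
fundamental: x₁=8, y₁=3  (since 64 − 7·9 = 1)
n=2: (8,3)∘(8,3) = (8·8+7·3·3, 8·3+3·8) = (127,48)
n=3: (127,48)∘(8,3) = (8·127+7·3·48, 8·48+3·127) = (2024,765)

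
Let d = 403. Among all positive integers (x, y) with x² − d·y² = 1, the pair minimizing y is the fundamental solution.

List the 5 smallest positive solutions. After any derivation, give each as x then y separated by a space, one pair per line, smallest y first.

√403 = [20; 13,2,1,3,1,3,1,2,13,40, …], period ℓ=10 (even) → k=9
step 0: (20, 1)  from 20·(1,0) + (0,1)
…
step 2: (542, 27)  from 2·(261,13) + (20,1)
step 3: (803, 40)  from 1·(542,27) + (261,13)
step 4: (2951, 147)  from 3·(803,40) + (542,27)
step 5: (3754, 187)  from 1·(2951,147) + (803,40)
step 6: (14213, 708)  from 3·(3754,187) + (2951,147)
step 7: (17967, 895)  from 1·(14213,708) + (3754,187)
step 8: (50147, 2498)  from 2·(17967,895) + (14213,708)
step 9: (669878, 33369)  from 13·(50147,2498) + (17967,895)
→ (669878, 33369).  Check: 669878²=448736534884, 403·33369²=448736534883, difference 1.
k=2:  x_2 = 669878·669878+403·33369·33369 = 897473069767,  y_2 = 669878·33369+33369·669878 = 44706317964
k=3:  x_3 = 669878·897473069767+403·33369·44706317964 = 1202394930058086974,  y_3 = 669878·44706317964+33369·897473069767 = 59895557730143415
k=4:  x_4 = 669878·1202394930058086974+403·33369·59895557730143415 = 1610915821914004898868577,  y_4 = 669878·59895557730143415+33369·1202394930058086974 = 80245432842261314788776
k=5:  x_5 = 669878·1610915821914004898868577+403·33369·80245432842261314788776 = 2158234137903017152358511160238,  y_5 = 669878·80245432842261314788776+33369·1610915821914004898868577 = 107509300122956754498421235241

669878 33369
897473069767 44706317964
1202394930058086974 59895557730143415
1610915821914004898868577 80245432842261314788776
2158234137903017152358511160238 107509300122956754498421235241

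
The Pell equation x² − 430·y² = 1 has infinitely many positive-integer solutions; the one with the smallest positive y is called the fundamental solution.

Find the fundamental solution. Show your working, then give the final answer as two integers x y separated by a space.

2862251 138030

d=430: √d = [20; 1,2,1,3,1,…,2,1,40] (ℓ=14, even), read p_13/q_13
a_0=20:  p_0=20·1+0=20,  q_0=20·0+1=1
…
a_3=1:  p_3=1·62+21=83,  q_3=1·3+1=4
a_4=3:  p_4=3·83+62=311,  q_4=3·4+3=15
…
a_8=6:  p_8=6·21794+2675=133439,  q_8=6·1051+129=6435
…
a_11=1:  p_11=1·599138+155233=754371,  q_11=1·28893+7486=36379
a_12=2:  p_12=2·754371+599138=2107880,  q_12=2·36379+28893=101651
a_13=1:  p_13=1·2107880+754371=2862251,  q_13=1·101651+36379=138030
(x₁, y₁) = (2862251, 138030);  2862251² − 430·138030² = 1 ✓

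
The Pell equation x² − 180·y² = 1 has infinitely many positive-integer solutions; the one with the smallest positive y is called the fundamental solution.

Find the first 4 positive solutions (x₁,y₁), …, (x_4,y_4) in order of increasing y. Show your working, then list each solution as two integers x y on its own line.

√180 → a₀=13, period (2,2,2,26); ℓ=4 even so k=3
step 0: (13, 1)  from 13·(1,0) + (0,1)
…
step 2: (67, 5)  from 2·(27,2) + (13,1)
step 3: (161, 12)  from 2·(67,5) + (27,2)
→ (161, 12).  Check: 161²=25921, 180·12²=25920, difference 1.
n=2: (161,12)∘(161,12) = (161·161+180·12·12, 161·12+12·161) = (51841,3864)
n=3: (51841,3864)∘(161,12) = (161·51841+180·12·3864, 161·3864+12·51841) = (16692641,1244196)
n=4: (16692641,1244196)∘(161,12) = (161·16692641+180·12·1244196, 161·1244196+12·16692641) = (5374978561,400627248)

161 12
51841 3864
16692641 1244196
5374978561 400627248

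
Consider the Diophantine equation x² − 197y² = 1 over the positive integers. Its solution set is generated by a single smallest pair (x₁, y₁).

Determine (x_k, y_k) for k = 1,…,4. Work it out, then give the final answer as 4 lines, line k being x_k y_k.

393 28
308897 22008
242792649 17298260
190834713217 13596410352

d=197: √d = [14; 28] (ℓ=1, odd), read p_1/q_1
k=0  a_k=14  p_k/q_k = 14/1
k=1  a_k=28  p_k/q_k = 393/28
(x₁, y₁) = (393, 28);  393² − 197·28² = 1 ✓
k=2:  x_2 = 393·393+197·28·28 = 308897,  y_2 = 393·28+28·393 = 22008
k=3:  x_3 = 393·308897+197·28·22008 = 242792649,  y_3 = 393·22008+28·308897 = 17298260
k=4:  x_4 = 393·242792649+197·28·17298260 = 190834713217,  y_4 = 393·17298260+28·242792649 = 13596410352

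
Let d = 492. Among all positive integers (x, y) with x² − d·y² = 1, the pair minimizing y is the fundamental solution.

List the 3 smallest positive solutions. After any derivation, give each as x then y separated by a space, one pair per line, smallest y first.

√492 = [22; 5,1,1,10,1,1,5,44, …], period ℓ=8 (even) → k=7
step 0: (22, 1)  from 22·(1,0) + (0,1)
step 1: (111, 5)  from 5·(22,1) + (1,0)
step 2: (133, 6)  from 1·(111,5) + (22,1)
step 3: (244, 11)  from 1·(133,6) + (111,5)
…
step 5: (2817, 127)  from 1·(2573,116) + (244,11)
step 6: (5390, 243)  from 1·(2817,127) + (2573,116)
step 7: (29767, 1342)  from 5·(5390,243) + (2817,127)
fundamental: x₁=29767, y₁=1342  (since 886074289 − 492·1800964 = 1)
(29767+1342√492)^2 = 1772148577 + 79894628√492
(29767+1342√492)^3 = 105503093353351 + 4756446782010√492

29767 1342
1772148577 79894628
105503093353351 4756446782010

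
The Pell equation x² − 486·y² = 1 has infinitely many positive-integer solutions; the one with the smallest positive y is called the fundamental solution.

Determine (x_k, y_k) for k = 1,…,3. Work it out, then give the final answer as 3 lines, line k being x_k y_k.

485 22
470449 21340
456335045 20699778

√486 = [22; 22,44, …], period ℓ=2 (even) → k=1
a_0=22:  p_0=22·1+0=22,  q_0=22·0+1=1
a_1=22:  p_1=22·22+1=485,  q_1=22·1+0=22
fundamental: x₁=485, y₁=22  (since 235225 − 486·484 = 1)
(x_2, y_2) = (485·485 + 486·22·22, 485·22 + 22·485) = (470449, 21340)
(x_3, y_3) = (485·470449 + 486·22·21340, 485·21340 + 22·470449) = (456335045, 20699778)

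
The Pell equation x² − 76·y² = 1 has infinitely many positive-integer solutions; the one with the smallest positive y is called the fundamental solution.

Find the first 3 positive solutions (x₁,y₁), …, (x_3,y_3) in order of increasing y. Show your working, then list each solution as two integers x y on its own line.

57799 6630
6681448801 766414740
772362118440199 88596011107890

√76 = [8; 1,2,1,1,5,4,5,1,1,2,1,16, …], period ℓ=12 (even) → k=11
step 0: (8, 1)  from 8·(1,0) + (0,1)
…
step 2: (26, 3)  from 2·(9,1) + (8,1)
…
step 4: (61, 7)  from 1·(35,4) + (26,3)
step 5: (340, 39)  from 5·(61,7) + (35,4)
step 6: (1421, 163)  from 4·(340,39) + (61,7)
step 7: (7445, 854)  from 5·(1421,163) + (340,39)
step 8: (8866, 1017)  from 1·(7445,854) + (1421,163)
step 9: (16311, 1871)  from 1·(8866,1017) + (7445,854)
step 10: (41488, 4759)  from 2·(16311,1871) + (8866,1017)
step 11: (57799, 6630)  from 1·(41488,4759) + (16311,1871)
→ (57799, 6630).  Check: 57799²=3340724401, 76·6630²=3340724400, difference 1.
k=2:  x_2 = 57799·57799+76·6630·6630 = 6681448801,  y_2 = 57799·6630+6630·57799 = 766414740
k=3:  x_3 = 57799·6681448801+76·6630·766414740 = 772362118440199,  y_3 = 57799·766414740+6630·6681448801 = 88596011107890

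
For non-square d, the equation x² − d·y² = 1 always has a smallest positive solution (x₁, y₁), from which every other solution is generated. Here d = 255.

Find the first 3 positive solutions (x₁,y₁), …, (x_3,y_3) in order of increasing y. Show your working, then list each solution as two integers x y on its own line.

[15; 1,30] for √255; ℓ=2 ⇒ convergent index 1
i=0: a=15 ⇒ p=15, q=1
i=1: a=1 ⇒ p=16, q=1
(x₁, y₁) = (16, 1);  16² − 255·1² = 1 ✓
(x_2, y_2) = (16·16 + 255·1·1, 16·1 + 1·16) = (511, 32)
(x_3, y_3) = (16·511 + 255·1·32, 16·32 + 1·511) = (16336, 1023)

16 1
511 32
16336 1023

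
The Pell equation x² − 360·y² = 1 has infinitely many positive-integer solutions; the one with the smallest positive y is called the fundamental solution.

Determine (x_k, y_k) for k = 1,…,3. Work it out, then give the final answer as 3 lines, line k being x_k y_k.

√360 = [18; 1,36, …], period ℓ=2 (even) → k=1
i=0: a=18 ⇒ p=18, q=1
i=1: a=1 ⇒ p=19, q=1
fundamental: x₁=19, y₁=1  (since 361 − 360·1 = 1)
k=2:  x_2 = 19·19+360·1·1 = 721,  y_2 = 19·1+1·19 = 38
k=3:  x_3 = 19·721+360·1·38 = 27379,  y_3 = 19·38+1·721 = 1443

19 1
721 38
27379 1443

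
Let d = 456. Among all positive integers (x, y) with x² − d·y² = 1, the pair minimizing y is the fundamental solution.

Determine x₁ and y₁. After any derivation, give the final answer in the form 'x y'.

√456 → a₀=21, period (2,1,4,1,2,42); ℓ=6 even so k=5
k=0  a_k=21  p_k/q_k = 21/1
k=1  a_k=2  p_k/q_k = 43/2
…
k=3  a_k=4  p_k/q_k = 299/14
k=4  a_k=1  p_k/q_k = 363/17
k=5  a_k=2  p_k/q_k = 1025/48
fundamental: x₁=1025, y₁=48  (since 1050625 − 456·2304 = 1)

1025 48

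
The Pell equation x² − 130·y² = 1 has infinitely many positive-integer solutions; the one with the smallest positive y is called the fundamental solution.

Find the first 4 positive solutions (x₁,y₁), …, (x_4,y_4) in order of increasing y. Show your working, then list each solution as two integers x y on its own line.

6499 570
84474001 7408860
1097993058499 96300361710
14271713689896001 1251712094097720

√130 = [11; 2,2,22, …], period ℓ=3 (odd) → k=5
step 0: (11, 1)  from 11·(1,0) + (0,1)
…
step 4: (2611, 229)  from 2·(1277,112) + (57,5)
step 5: (6499, 570)  from 2·(2611,229) + (1277,112)
fundamental: x₁=6499, y₁=570  (since 42237001 − 130·324900 = 1)
k=2:  x_2 = 6499·6499+130·570·570 = 84474001,  y_2 = 6499·570+570·6499 = 7408860
k=3:  x_3 = 6499·84474001+130·570·7408860 = 1097993058499,  y_3 = 6499·7408860+570·84474001 = 96300361710
k=4:  x_4 = 6499·1097993058499+130·570·96300361710 = 14271713689896001,  y_4 = 6499·96300361710+570·1097993058499 = 1251712094097720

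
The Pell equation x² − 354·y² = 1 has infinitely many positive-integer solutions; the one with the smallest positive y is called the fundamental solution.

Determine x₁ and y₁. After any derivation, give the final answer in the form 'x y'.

258065 13716

d=354: √d = [18; 1,4,2,2,18,2,2,4,1,36] (ℓ=10, even), read p_9/q_9
step 0: (18, 1)  from 18·(1,0) + (0,1)
…
step 6: (19210, 1021)  from 2·(9351,497) + (508,27)
step 7: (47771, 2539)  from 2·(19210,1021) + (9351,497)
step 8: (210294, 11177)  from 4·(47771,2539) + (19210,1021)
step 9: (258065, 13716)  from 1·(210294,11177) + (47771,2539)
→ (258065, 13716).  Check: 258065²=66597544225, 354·13716²=66597544224, difference 1.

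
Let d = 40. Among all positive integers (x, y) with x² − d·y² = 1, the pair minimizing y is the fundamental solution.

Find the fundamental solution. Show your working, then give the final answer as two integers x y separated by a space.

d=40: √d = [6; 3,12] (ℓ=2, even), read p_1/q_1
a_0=6:  p_0=6·1+0=6,  q_0=6·0+1=1
a_1=3:  p_1=3·6+1=19,  q_1=3·1+0=3
(x₁, y₁) = (19, 3);  19² − 40·3² = 1 ✓

19 3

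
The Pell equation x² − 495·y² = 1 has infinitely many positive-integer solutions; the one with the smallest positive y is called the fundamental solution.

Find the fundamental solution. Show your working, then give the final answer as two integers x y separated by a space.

d=495: √d = [22; 4,44] (ℓ=2, even), read p_1/q_1
k=0  a_k=22  p_k/q_k = 22/1
k=1  a_k=4  p_k/q_k = 89/4
fundamental: x₁=89, y₁=4  (since 7921 − 495·16 = 1)

89 4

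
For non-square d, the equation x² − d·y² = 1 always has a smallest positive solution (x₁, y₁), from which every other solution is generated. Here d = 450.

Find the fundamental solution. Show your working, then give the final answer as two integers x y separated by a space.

[21; 4,1,2,4,2,1,4,42] for √450; ℓ=8 ⇒ convergent index 7
i=0: a=21 ⇒ p=21, q=1
…
i=2: a=1 ⇒ p=106, q=5
i=3: a=2 ⇒ p=297, q=14
…
i=6: a=1 ⇒ p=4179, q=197
i=7: a=4 ⇒ p=19601, q=924
→ (19601, 924).  Check: 19601²=384199201, 450·924²=384199200, difference 1.

19601 924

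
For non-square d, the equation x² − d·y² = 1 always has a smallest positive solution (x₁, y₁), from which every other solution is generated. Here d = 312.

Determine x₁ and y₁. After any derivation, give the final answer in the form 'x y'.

53 3

√312 = [17; 1,1,1,34, …], period ℓ=4 (even) → k=3
k=0  a_k=17  p_k/q_k = 17/1
…
k=2  a_k=1  p_k/q_k = 35/2
k=3  a_k=1  p_k/q_k = 53/3
→ (53, 3).  Check: 53²=2809, 312·3²=2808, difference 1.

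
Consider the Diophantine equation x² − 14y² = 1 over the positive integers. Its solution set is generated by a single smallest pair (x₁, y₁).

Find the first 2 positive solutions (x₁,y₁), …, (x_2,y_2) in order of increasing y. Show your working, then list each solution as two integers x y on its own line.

15 4
449 120

√14 = [3; 1,2,1,6, …], period ℓ=4 (even) → k=3
a_0=3:  p_0=3·1+0=3,  q_0=3·0+1=1
a_1=1:  p_1=1·3+1=4,  q_1=1·1+0=1
a_2=2:  p_2=2·4+3=11,  q_2=2·1+1=3
a_3=1:  p_3=1·11+4=15,  q_3=1·3+1=4
(x₁, y₁) = (15, 4);  15² − 14·4² = 1 ✓
n=2: (15,4)∘(15,4) = (15·15+14·4·4, 15·4+4·15) = (449,120)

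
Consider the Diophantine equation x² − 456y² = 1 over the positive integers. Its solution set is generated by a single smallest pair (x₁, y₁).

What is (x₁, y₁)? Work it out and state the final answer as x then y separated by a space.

d=456: √d = [21; 2,1,4,1,2,42] (ℓ=6, even), read p_5/q_5
k=0  a_k=21  p_k/q_k = 21/1
…
k=3  a_k=4  p_k/q_k = 299/14
k=4  a_k=1  p_k/q_k = 363/17
k=5  a_k=2  p_k/q_k = 1025/48
fundamental: x₁=1025, y₁=48  (since 1050625 − 456·2304 = 1)

1025 48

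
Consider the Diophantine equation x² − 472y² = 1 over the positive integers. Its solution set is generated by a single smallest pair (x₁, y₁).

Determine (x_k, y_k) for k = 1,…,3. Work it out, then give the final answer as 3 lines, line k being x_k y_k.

306917 14127
188396089777 8671632918
115643925371868101 5322943120573485

d=472: √d = [21; 1,2,1,1,1,…,2,1,42] (ℓ=14, even), read p_13/q_13
a_0=21:  p_0=21·1+0=21,  q_0=21·0+1=1
…
a_2=2:  p_2=2·22+21=65,  q_2=2·1+1=3
…
a_4=1:  p_4=1·87+65=152,  q_4=1·4+3=7
…
a_6=4:  p_6=4·239+152=1108,  q_6=4·11+7=51
…
a_8=4:  p_8=4·5779+1108=24224,  q_8=4·266+51=1115
a_9=1:  p_9=1·24224+5779=30003,  q_9=1·1115+266=1381
a_10=1:  p_10=1·30003+24224=54227,  q_10=1·1381+1115=2496
…
a_12=2:  p_12=2·84230+54227=222687,  q_12=2·3877+2496=10250
a_13=1:  p_13=1·222687+84230=306917,  q_13=1·10250+3877=14127
→ (306917, 14127).  Check: 306917²=94198044889, 472·14127²=94198044888, difference 1.
(306917+14127√472)^2 = 188396089777 + 8671632918√472
(306917+14127√472)^3 = 115643925371868101 + 5322943120573485√472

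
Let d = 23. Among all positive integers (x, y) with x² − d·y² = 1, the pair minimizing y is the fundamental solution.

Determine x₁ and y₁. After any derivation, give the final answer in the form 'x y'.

d=23: √d = [4; 1,3,1,8] (ℓ=4, even), read p_3/q_3
step 0: (4, 1)  from 4·(1,0) + (0,1)
…
step 2: (19, 4)  from 3·(5,1) + (4,1)
step 3: (24, 5)  from 1·(19,4) + (5,1)
(x₁, y₁) = (24, 5);  24² − 23·5² = 1 ✓

24 5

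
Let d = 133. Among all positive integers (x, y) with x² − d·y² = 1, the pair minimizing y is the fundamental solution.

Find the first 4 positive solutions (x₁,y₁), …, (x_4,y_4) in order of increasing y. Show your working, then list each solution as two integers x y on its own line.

2588599 224460
13401689565601 1162073863080
69383200415647777399 6016286479789825380
359210566425477440164982401 31147506330593762303822160

[11; 1,1,7,5,1,…,1,1,22] for √133; ℓ=16 ⇒ convergent index 15
k=0  a_k=11  p_k/q_k = 11/1
k=1  a_k=1  p_k/q_k = 12/1
k=2  a_k=1  p_k/q_k = 23/2
k=3  a_k=7  p_k/q_k = 173/15
k=4  a_k=5  p_k/q_k = 888/77
k=5  a_k=1  p_k/q_k = 1061/92
k=6  a_k=1  p_k/q_k = 1949/169
k=7  a_k=1  p_k/q_k = 3010/261
k=8  a_k=2  p_k/q_k = 7969/691
k=9  a_k=1  p_k/q_k = 10979/952
k=10  a_k=1  p_k/q_k = 18948/1643
k=11  a_k=1  p_k/q_k = 29927/2595
k=12  a_k=5  p_k/q_k = 168583/14618
k=13  a_k=7  p_k/q_k = 1210008/104921
k=14  a_k=1  p_k/q_k = 1378591/119539
k=15  a_k=1  p_k/q_k = 2588599/224460
(x₁, y₁) = (2588599, 224460);  2588599² − 133·224460² = 1 ✓
(2588599+224460√133)^2 = 13401689565601 + 1162073863080√133
(2588599+224460√133)^3 = 69383200415647777399 + 6016286479789825380√133
(2588599+224460√133)^4 = 359210566425477440164982401 + 31147506330593762303822160√133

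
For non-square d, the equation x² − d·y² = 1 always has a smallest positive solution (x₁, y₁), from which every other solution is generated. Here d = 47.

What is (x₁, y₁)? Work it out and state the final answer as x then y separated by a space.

√47 = [6; 1,5,1,12, …], period ℓ=4 (even) → k=3
k=0  a_k=6  p_k/q_k = 6/1
k=1  a_k=1  p_k/q_k = 7/1
k=2  a_k=5  p_k/q_k = 41/6
k=3  a_k=1  p_k/q_k = 48/7
→ (48, 7).  Check: 48²=2304, 47·7²=2303, difference 1.

48 7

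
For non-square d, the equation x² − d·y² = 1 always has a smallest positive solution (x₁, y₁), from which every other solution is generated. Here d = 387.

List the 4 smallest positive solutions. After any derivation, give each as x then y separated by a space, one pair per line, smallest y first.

3482 177
24248647 1232628
168867574226 8584021215
1175993762661217 59779122508632

√387 → a₀=19, period (1,2,19,2,1,38); ℓ=6 even so k=5
i=0: a=19 ⇒ p=19, q=1
i=1: a=1 ⇒ p=20, q=1
…
i=3: a=19 ⇒ p=1141, q=58
i=4: a=2 ⇒ p=2341, q=119
i=5: a=1 ⇒ p=3482, q=177
→ (3482, 177).  Check: 3482²=12124324, 387·177²=12124323, difference 1.
(x_2, y_2) = (3482·3482 + 387·177·177, 3482·177 + 177·3482) = (24248647, 1232628)
(x_3, y_3) = (3482·24248647 + 387·177·1232628, 3482·1232628 + 177·24248647) = (168867574226, 8584021215)
(x_4, y_4) = (3482·168867574226 + 387·177·8584021215, 3482·8584021215 + 177·168867574226) = (1175993762661217, 59779122508632)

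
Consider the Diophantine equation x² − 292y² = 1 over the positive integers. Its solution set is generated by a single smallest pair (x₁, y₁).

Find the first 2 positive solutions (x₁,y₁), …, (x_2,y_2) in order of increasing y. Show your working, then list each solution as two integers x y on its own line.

2281249 133500
10408194000001 609093483000

d=292: √d = [17; 11,2,1,3,8,3,1,2,11,34] (ℓ=10, even), read p_9/q_9
step 0: (17, 1)  from 17·(1,0) + (0,1)
step 1: (188, 11)  from 11·(17,1) + (1,0)
step 2: (393, 23)  from 2·(188,11) + (17,1)
…
step 5: (17669, 1034)  from 8·(2136,125) + (581,34)
…
step 7: (72812, 4261)  from 1·(55143,3227) + (17669,1034)
step 8: (200767, 11749)  from 2·(72812,4261) + (55143,3227)
step 9: (2281249, 133500)  from 11·(200767,11749) + (72812,4261)
fundamental: x₁=2281249, y₁=133500  (since 5204097000001 − 292·17822250000 = 1)
(x_2, y_2) = (2281249·2281249 + 292·133500·133500, 2281249·133500 + 133500·2281249) = (10408194000001, 609093483000)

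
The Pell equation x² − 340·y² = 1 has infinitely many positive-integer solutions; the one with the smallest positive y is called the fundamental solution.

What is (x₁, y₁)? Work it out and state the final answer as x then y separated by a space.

285769 15498

d=340: √d = [18; 2,3,1,1,1,…,3,2,36] (ℓ=14, even), read p_13/q_13
a_0=18:  p_0=18·1+0=18,  q_0=18·0+1=1
a_1=2:  p_1=2·18+1=37,  q_1=2·1+0=2
…
a_3=1:  p_3=1·129+37=166,  q_3=1·7+2=9
a_4=1:  p_4=1·166+129=295,  q_4=1·9+7=16
a_5=1:  p_5=1·295+166=461,  q_5=1·16+9=25
a_6=1:  p_6=1·461+295=756,  q_6=1·25+16=41
…
a_9=1:  p_9=1·7265+6509=13774,  q_9=1·394+353=747
a_10=1:  p_10=1·13774+7265=21039,  q_10=1·747+394=1141
…
a_12=3:  p_12=3·34813+21039=125478,  q_12=3·1888+1141=6805
a_13=2:  p_13=2·125478+34813=285769,  q_13=2·6805+1888=15498
fundamental: x₁=285769, y₁=15498  (since 81663921361 − 340·240188004 = 1)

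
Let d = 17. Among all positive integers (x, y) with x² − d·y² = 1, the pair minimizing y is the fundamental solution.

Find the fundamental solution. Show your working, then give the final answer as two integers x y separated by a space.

33 8

√17 → a₀=4, period (8); ℓ=1 odd so k=1
a_0=4:  p_0=4·1+0=4,  q_0=4·0+1=1
a_1=8:  p_1=8·4+1=33,  q_1=8·1+0=8
→ (33, 8).  Check: 33²=1089, 17·8²=1088, difference 1.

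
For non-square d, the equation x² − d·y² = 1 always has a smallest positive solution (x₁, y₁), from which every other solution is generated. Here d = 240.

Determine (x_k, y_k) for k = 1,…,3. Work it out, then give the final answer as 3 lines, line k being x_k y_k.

d=240: √d = [15; 2,30] (ℓ=2, even), read p_1/q_1
a_0=15:  p_0=15·1+0=15,  q_0=15·0+1=1
a_1=2:  p_1=2·15+1=31,  q_1=2·1+0=2
fundamental: x₁=31, y₁=2  (since 961 − 240·4 = 1)
(x_2, y_2) = (31·31 + 240·2·2, 31·2 + 2·31) = (1921, 124)
(x_3, y_3) = (31·1921 + 240·2·124, 31·124 + 2·1921) = (119071, 7686)

31 2
1921 124
119071 7686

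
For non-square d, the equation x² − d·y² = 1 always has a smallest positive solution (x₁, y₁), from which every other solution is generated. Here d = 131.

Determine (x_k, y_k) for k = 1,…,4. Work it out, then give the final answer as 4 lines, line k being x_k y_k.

d=131: √d = [11; 2,4,11,4,2,22] (ℓ=6, even), read p_5/q_5
a_0=11:  p_0=11·1+0=11,  q_0=11·0+1=1
…
a_2=4:  p_2=4·23+11=103,  q_2=4·2+1=9
…
a_4=4:  p_4=4·1156+103=4727,  q_4=4·101+9=413
a_5=2:  p_5=2·4727+1156=10610,  q_5=2·413+101=927
fundamental: x₁=10610, y₁=927  (since 112572100 − 131·859329 = 1)
(10610+927√131)^2 = 225144199 + 19670940√131
(10610+927√131)^3 = 4777559892170 + 417417345873√131
(10610+927√131)^4 = 101379820686703201 + 8857596059754120√131

10610 927
225144199 19670940
4777559892170 417417345873
101379820686703201 8857596059754120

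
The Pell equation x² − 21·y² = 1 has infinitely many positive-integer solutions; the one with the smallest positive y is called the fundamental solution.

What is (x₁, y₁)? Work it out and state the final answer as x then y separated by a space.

55 12

[4; 1,1,2,1,1,8] for √21; ℓ=6 ⇒ convergent index 5
i=0: a=4 ⇒ p=4, q=1
…
i=2: a=1 ⇒ p=9, q=2
…
i=4: a=1 ⇒ p=32, q=7
i=5: a=1 ⇒ p=55, q=12
→ (55, 12).  Check: 55²=3025, 21·12²=3024, difference 1.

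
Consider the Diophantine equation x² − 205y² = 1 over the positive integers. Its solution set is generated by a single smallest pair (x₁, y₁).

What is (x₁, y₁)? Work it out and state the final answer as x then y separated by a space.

[14; 3,6,1,4,1,6,3,28] for √205; ℓ=8 ⇒ convergent index 7
a_0=14:  p_0=14·1+0=14,  q_0=14·0+1=1
…
a_2=6:  p_2=6·43+14=272,  q_2=6·3+1=19
a_3=1:  p_3=1·272+43=315,  q_3=1·19+3=22
…
a_5=1:  p_5=1·1532+315=1847,  q_5=1·107+22=129
a_6=6:  p_6=6·1847+1532=12614,  q_6=6·129+107=881
a_7=3:  p_7=3·12614+1847=39689,  q_7=3·881+129=2772
→ (39689, 2772).  Check: 39689²=1575216721, 205·2772²=1575216720, difference 1.

39689 2772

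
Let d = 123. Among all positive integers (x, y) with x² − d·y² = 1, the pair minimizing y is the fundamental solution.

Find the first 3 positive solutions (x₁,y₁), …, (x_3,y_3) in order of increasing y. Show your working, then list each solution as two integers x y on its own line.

122 11
29767 2684
7263026 654885

[11; 11,22] for √123; ℓ=2 ⇒ convergent index 1
a_0=11:  p_0=11·1+0=11,  q_0=11·0+1=1
a_1=11:  p_1=11·11+1=122,  q_1=11·1+0=11
→ (122, 11).  Check: 122²=14884, 123·11²=14883, difference 1.
n=2: (122,11)∘(122,11) = (122·122+123·11·11, 122·11+11·122) = (29767,2684)
n=3: (29767,2684)∘(122,11) = (122·29767+123·11·2684, 122·2684+11·29767) = (7263026,654885)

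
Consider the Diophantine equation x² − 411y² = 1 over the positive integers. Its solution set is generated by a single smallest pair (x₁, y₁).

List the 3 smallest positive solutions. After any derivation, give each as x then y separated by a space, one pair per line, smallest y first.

√411 → a₀=20, period (3,1,1,1,19,1,1,1,3,40); ℓ=10 even so k=9
k=0  a_k=20  p_k/q_k = 20/1
k=1  a_k=3  p_k/q_k = 61/3
k=2  a_k=1  p_k/q_k = 81/4
k=3  a_k=1  p_k/q_k = 142/7
k=4  a_k=1  p_k/q_k = 223/11
k=5  a_k=19  p_k/q_k = 4379/216
k=6  a_k=1  p_k/q_k = 4602/227
k=7  a_k=1  p_k/q_k = 8981/443
k=8  a_k=1  p_k/q_k = 13583/670
k=9  a_k=3  p_k/q_k = 49730/2453
(x₁, y₁) = (49730, 2453);  49730² − 411·2453² = 1 ✓
n=2: (49730,2453)∘(49730,2453) = (49730·49730+411·2453·2453, 49730·2453+2453·49730) = (4946145799,243975380)
n=3: (4946145799,243975380)∘(49730,2453) = (49730·4946145799+411·2453·243975380, 49730·243975380+2453·4946145799) = (491943661118810,24265791292347)

49730 2453
4946145799 243975380
491943661118810 24265791292347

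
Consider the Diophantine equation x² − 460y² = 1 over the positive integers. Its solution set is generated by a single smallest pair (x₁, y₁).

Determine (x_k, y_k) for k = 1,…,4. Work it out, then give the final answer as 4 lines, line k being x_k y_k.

√460 = [21; 2,4,3,1,2,10,2,1,3,4,2,42, …], period ℓ=12 (even) → k=11
i=0: a=21 ⇒ p=21, q=1
…
i=4: a=1 ⇒ p=815, q=38
…
i=10: a=4 ⇒ p=1135029, q=52921
i=11: a=2 ⇒ p=2535751, q=118230
(x₁, y₁) = (2535751, 118230);  2535751² − 460·118230² = 1 ✓
k=2:  x_2 = 2535751·2535751+460·118230·118230 = 12860066268001,  y_2 = 2535751·118230+118230·2535751 = 599603681460
k=3:  x_3 = 2535751·12860066268001+460·118230·599603681460 = 65219851798297071751,  y_3 = 2535751·599603681460+118230·12860066268001 = 3040891269731634690
k=4:  x_4 = 2535751·65219851798297071751+460·118230·3040891269731634690 = 330762608834754335913072001,  y_4 = 2535751·3040891269731634690+118230·65219851798297071751 = 15421886156225925189922920

2535751 118230
12860066268001 599603681460
65219851798297071751 3040891269731634690
330762608834754335913072001 15421886156225925189922920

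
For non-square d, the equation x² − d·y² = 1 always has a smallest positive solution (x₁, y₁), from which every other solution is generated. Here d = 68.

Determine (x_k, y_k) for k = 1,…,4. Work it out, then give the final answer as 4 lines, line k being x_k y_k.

33 4
2177 264
143649 17420
9478657 1149456

√68 = [8; 4,16, …], period ℓ=2 (even) → k=1
step 0: (8, 1)  from 8·(1,0) + (0,1)
step 1: (33, 4)  from 4·(8,1) + (1,0)
→ (33, 4).  Check: 33²=1089, 68·4²=1088, difference 1.
(33+4√68)^2 = 2177 + 264√68
(33+4√68)^3 = 143649 + 17420√68
(33+4√68)^4 = 9478657 + 1149456√68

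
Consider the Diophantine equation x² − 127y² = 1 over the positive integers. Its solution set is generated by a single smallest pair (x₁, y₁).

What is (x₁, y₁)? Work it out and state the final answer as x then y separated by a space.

4730624 419775

d=127: √d = [11; 3,1,2,2,7,11,7,2,2,1,3,22] (ℓ=12, even), read p_11/q_11
i=0: a=11 ⇒ p=11, q=1
i=1: a=3 ⇒ p=34, q=3
i=2: a=1 ⇒ p=45, q=4
i=3: a=2 ⇒ p=124, q=11
i=4: a=2 ⇒ p=293, q=26
i=5: a=7 ⇒ p=2175, q=193
…
i=7: a=7 ⇒ p=171701, q=15236
i=8: a=2 ⇒ p=367620, q=32621
i=9: a=2 ⇒ p=906941, q=80478
i=10: a=1 ⇒ p=1274561, q=113099
i=11: a=3 ⇒ p=4730624, q=419775
→ (4730624, 419775).  Check: 4730624²=22378803429376, 127·419775²=22378803429375, difference 1.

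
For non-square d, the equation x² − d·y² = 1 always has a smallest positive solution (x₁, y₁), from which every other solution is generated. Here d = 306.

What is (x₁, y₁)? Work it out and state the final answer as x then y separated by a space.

35 2

√306 = [17; 2,34, …], period ℓ=2 (even) → k=1
a_0=17:  p_0=17·1+0=17,  q_0=17·0+1=1
a_1=2:  p_1=2·17+1=35,  q_1=2·1+0=2
(x₁, y₁) = (35, 2);  35² − 306·2² = 1 ✓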